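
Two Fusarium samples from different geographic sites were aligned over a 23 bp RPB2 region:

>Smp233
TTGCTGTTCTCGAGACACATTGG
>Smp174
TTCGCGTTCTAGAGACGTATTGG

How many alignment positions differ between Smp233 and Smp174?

6

Mismatches occur at site 3 (G→C), site 4 (C→G), site 5 (T→C), site 11 (C→A), site 17 (A→G), site 18 (C→T).
That gives 6 mismatches out of 23 aligned sites, so the Hamming distance is 6.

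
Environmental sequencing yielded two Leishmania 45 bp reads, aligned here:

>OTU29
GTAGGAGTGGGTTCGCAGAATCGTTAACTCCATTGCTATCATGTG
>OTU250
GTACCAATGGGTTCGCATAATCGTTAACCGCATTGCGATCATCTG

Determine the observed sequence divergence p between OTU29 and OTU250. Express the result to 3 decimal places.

Mismatches occur at site 4 (G→C), site 5 (G→C), site 7 (G→A), site 18 (G→T), site 29 (T→C), site 30 (C→G), site 37 (T→G), site 43 (G→C).
There are 8 differences over 45 sites, so p = 8/45 = 0.178.

0.178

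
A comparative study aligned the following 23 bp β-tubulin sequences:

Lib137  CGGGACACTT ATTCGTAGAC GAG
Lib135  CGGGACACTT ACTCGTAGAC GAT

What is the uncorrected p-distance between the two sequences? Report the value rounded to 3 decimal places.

The sequences differ at positions 12 (T/C), 23 (G/T).
There are 2 differences over 23 sites, so p = 2/23 = 0.087.

0.087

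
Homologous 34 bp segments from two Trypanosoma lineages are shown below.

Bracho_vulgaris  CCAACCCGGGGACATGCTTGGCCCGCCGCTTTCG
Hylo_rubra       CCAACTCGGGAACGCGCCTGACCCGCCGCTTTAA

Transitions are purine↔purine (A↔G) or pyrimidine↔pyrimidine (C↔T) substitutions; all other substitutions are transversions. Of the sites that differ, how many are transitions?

7

Differing sites — 6:C/T (Ti); 11:G/A (Ti); 14:A/G (Ti); 15:T/C (Ti); 18:T/C (Ti); 21:G/A (Ti); 33:C/A (Tv); 34:G/A (Ti).
Of the 8 differences, 7 transitions and 1 transversion, so the answer is 7.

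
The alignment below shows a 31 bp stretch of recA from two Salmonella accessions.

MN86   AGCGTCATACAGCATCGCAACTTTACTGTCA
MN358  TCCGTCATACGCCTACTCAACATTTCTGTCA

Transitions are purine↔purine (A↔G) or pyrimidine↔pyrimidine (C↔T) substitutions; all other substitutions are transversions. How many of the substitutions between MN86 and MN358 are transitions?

1

The sequences differ at positions 1 (A/T, transversion), 2 (G/C, transversion), 11 (A/G, transition), 12 (G/C, transversion), 14 (A/T, transversion), 15 (T/A, transversion), 17 (G/T, transversion), 22 (T/A, transversion), 25 (A/T, transversion).
Of the 9 differences, 1 transition and 8 transversions, so the answer is 1.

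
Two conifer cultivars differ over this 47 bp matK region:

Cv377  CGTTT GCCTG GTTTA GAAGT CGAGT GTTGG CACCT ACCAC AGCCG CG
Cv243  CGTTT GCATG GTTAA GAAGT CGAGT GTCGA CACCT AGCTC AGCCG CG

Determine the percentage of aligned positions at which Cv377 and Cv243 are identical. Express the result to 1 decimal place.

87.2%

The sequences differ at positions 8 (C/A), 14 (T/A), 28 (T/C), 30 (G/A), 37 (C/G), 39 (A/T).
41 of the 47 sites match, so the percent identity is 41/47 × 100 = 87.2%.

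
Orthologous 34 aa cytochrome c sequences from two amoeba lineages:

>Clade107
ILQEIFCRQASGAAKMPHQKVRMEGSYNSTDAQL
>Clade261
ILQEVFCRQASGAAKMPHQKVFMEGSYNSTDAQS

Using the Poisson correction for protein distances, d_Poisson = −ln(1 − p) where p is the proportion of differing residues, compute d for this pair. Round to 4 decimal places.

0.0924

Mismatches occur at site 5 (I→V), site 22 (R→F), site 34 (L→S).
p = 3/34 = 0.088235.
d = −ln(1 − 0.088235) = −ln(0.911765) = 0.0924.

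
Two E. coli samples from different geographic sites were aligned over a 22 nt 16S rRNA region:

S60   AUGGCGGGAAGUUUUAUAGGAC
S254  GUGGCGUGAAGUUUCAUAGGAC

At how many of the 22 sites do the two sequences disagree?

Differing sites — 1:A/G; 7:G/U; 15:U/C.
That gives 3 mismatches out of 22 aligned sites, so the Hamming distance is 3.

3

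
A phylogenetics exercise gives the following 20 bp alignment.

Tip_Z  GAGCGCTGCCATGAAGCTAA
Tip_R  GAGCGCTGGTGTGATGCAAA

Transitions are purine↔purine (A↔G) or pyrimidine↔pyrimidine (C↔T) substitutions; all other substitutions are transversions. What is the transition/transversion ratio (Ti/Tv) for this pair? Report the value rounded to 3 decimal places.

0.667

Mismatches occur at site 9 (C/G, transversion), site 10 (C/T, transition), site 11 (A/G, transition), site 15 (A/T, transversion), site 18 (T/A, transversion).
Of the 5 differences, 2 transitions and 3 transversions, so Ti/Tv = 2/3 = 0.667.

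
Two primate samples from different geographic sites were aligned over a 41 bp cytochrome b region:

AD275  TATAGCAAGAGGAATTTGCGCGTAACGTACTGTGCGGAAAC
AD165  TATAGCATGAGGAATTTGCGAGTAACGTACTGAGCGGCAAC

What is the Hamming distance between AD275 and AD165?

4

Mismatches occur at site 8 (A/T), site 21 (C/A), site 33 (T/A), site 38 (A/C).
That gives 4 mismatches out of 41 aligned sites, so the Hamming distance is 4.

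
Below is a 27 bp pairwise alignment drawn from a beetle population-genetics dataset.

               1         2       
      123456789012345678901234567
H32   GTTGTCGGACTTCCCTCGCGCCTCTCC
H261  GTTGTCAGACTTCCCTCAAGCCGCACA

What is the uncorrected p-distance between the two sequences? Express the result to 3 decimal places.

Differing sites — 7:G/A; 18:G/A; 19:C/A; 23:T/G; 25:T/A; 27:C/A.
There are 6 differences over 27 sites, so p = 6/27 = 0.222.

0.222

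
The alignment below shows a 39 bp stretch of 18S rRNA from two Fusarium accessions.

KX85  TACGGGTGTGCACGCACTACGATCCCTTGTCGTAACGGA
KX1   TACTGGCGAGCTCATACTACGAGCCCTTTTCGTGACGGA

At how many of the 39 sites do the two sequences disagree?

9

The sequences differ at positions 4 (G/T), 7 (T/C), 9 (T/A), 12 (A/T), 14 (G/A), 15 (C/T), 23 (T/G), 29 (G/T), 34 (A/G).
That gives 9 mismatches out of 39 aligned sites, so the Hamming distance is 9.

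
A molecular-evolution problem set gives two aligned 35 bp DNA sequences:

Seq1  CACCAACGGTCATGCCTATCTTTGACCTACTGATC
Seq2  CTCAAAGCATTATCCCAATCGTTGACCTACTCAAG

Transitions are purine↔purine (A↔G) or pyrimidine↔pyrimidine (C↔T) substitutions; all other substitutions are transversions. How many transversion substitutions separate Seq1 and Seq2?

10

The sequences differ at positions 2 (A/T, transversion), 4 (C/A, transversion), 7 (C/G, transversion), 8 (G/C, transversion), 9 (G/A, transition), 11 (C/T, transition), 14 (G/C, transversion), 17 (T/A, transversion), 21 (T/G, transversion), 32 (G/C, transversion), 34 (T/A, transversion), 35 (C/G, transversion).
Of the 12 differences, 2 transitions and 10 transversions, so the answer is 10.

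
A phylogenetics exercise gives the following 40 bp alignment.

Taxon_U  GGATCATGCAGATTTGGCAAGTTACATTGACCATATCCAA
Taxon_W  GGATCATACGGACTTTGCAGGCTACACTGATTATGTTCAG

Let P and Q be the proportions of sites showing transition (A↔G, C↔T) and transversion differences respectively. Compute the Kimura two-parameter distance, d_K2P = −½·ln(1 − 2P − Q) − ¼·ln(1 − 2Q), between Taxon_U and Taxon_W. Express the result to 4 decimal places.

The sequences differ at positions 8 (G/A, transition), 10 (A/G, transition), 13 (T/C, transition), 16 (G/T, transversion), 20 (A/G, transition), 22 (T/C, transition), 27 (T/C, transition), 31 (C/T, transition), 32 (C/T, transition), 35 (A/G, transition), 37 (C/T, transition), 40 (A/G, transition).
Of the 12 differences, 11 transitions and 1 transversion over 40 sites: P = 11/40 = 0.275000, Q = 1/40 = 0.025000.
d = −0.5·ln(0.425000) − 0.25·ln(0.950000) = −0.5·(-0.855666) − 0.25·(-0.051293) = 0.4407.

0.4407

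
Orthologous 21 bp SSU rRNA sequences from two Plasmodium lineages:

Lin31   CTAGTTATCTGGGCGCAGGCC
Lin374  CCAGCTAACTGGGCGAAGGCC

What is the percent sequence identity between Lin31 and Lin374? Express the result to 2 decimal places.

Mismatches occur at site 2 (T↔C), site 5 (T↔C), site 8 (T↔A), site 16 (C↔A).
17 of the 21 sites match, so the percent identity is 17/21 × 100 = 80.95%.

80.95%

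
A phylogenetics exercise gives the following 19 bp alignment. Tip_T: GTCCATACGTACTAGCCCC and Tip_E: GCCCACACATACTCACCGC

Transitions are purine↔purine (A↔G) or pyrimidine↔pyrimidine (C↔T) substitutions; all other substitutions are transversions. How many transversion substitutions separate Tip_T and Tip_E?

2

Differing sites — 2:T/C (Ti); 6:T/C (Ti); 9:G/A (Ti); 14:A/C (Tv); 15:G/A (Ti); 18:C/G (Tv).
Of the 6 differences, 4 transitions and 2 transversions, so the answer is 2.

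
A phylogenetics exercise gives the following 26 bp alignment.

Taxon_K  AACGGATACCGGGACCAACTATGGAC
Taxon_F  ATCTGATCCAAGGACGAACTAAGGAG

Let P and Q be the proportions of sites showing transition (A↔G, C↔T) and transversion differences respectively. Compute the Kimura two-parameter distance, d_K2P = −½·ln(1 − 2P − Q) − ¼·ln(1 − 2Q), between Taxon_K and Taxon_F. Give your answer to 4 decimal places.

Differing sites — 2:A/T (Tv); 4:G/T (Tv); 8:A/C (Tv); 10:C/A (Tv); 11:G/A (Ti); 16:C/G (Tv); 22:T/A (Tv); 26:C/G (Tv).
Of the 8 differences, 1 transition and 7 transversions over 26 sites: P = 1/26 = 0.038462, Q = 7/26 = 0.269231.
d = −0.5·ln(0.653845) − 0.25·ln(0.461538) = −0.5·(-0.424885) − 0.25·(-0.773191) = 0.4057.

0.4057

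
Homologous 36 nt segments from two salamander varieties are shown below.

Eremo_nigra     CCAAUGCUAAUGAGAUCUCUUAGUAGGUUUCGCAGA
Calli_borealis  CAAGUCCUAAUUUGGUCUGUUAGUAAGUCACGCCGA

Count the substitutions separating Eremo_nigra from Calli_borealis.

Differing sites — 2:C/A; 4:A/G; 6:G/C; 12:G/U; 13:A/U; 15:A/G; 19:C/G; 26:G/A; 29:U/C; 30:U/A; 34:A/C.
That gives 11 mismatches out of 36 aligned sites, so the Hamming distance is 11.

11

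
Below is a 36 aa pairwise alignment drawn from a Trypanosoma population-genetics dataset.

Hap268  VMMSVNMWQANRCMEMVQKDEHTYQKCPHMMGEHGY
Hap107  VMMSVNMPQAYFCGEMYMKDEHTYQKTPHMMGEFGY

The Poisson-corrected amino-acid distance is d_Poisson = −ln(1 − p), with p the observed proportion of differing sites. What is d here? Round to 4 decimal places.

Mismatches occur at site 8 (W↔P), site 11 (N↔Y), site 12 (R↔F), site 14 (M↔G), site 17 (V↔Y), site 18 (Q↔M), site 27 (C↔T), site 34 (H↔F).
p = 8/36 = 0.222222.
d = −ln(1 − 0.222222) = −ln(0.777778) = 0.2513.

0.2513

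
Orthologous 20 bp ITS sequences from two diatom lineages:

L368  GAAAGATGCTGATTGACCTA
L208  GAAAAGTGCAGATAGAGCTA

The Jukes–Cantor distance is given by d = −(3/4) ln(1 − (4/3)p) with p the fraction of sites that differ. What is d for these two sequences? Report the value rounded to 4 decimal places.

Mismatches occur at site 5 (G↔A), site 6 (A↔G), site 10 (T↔A), site 14 (T↔A), site 17 (C↔G).
p = 5/20 = 0.250000.
d = −0.75 · ln(1 − (4/3)·0.250000) = −0.75 · ln(0.666667) = −0.75 · (-0.405465) = 0.3041.

0.3041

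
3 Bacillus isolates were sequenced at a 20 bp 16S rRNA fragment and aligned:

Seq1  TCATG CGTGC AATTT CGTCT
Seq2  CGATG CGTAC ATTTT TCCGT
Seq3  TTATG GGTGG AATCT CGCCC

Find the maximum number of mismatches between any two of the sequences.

11

Pairwise Hamming distances:
  Seq1 vs Seq2: 8
  Seq1 vs Seq3: 6
  Seq2 vs Seq3: 11
The largest is 11, between Seq2 and Seq3.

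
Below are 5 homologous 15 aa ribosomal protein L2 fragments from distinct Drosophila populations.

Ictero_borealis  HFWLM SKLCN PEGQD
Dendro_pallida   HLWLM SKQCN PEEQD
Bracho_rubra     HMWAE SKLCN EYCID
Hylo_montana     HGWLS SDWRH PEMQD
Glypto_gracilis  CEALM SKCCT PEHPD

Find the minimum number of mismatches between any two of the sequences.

3

Pairwise Hamming distances:
  Ictero_borealis vs Dendro_pallida: 3
  Ictero_borealis vs Bracho_rubra: 7
  Ictero_borealis vs Hylo_montana: 7
  Ictero_borealis vs Glypto_gracilis: 7
  Dendro_pallida vs Bracho_rubra: 8
  Dendro_pallida vs Hylo_montana: 7
  Dendro_pallida vs Glypto_gracilis: 7
  Bracho_rubra vs Hylo_montana: 11
  Bracho_rubra vs Glypto_gracilis: 11
  Hylo_montana vs Glypto_gracilis: 10
The smallest is 3, between Ictero_borealis and Dendro_pallida.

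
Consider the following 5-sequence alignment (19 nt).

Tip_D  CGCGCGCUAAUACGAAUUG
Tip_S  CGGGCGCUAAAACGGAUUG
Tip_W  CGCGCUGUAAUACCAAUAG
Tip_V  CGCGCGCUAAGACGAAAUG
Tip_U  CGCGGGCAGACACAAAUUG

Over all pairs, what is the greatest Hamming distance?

8

Pairwise Hamming distances:
  Tip_D vs Tip_S: 3
  Tip_D vs Tip_W: 4
  Tip_D vs Tip_V: 2
  Tip_D vs Tip_U: 5
  Tip_S vs Tip_W: 7
  Tip_S vs Tip_V: 4
  Tip_S vs Tip_U: 7
  Tip_W vs Tip_V: 6
  Tip_W vs Tip_U: 8
  Tip_V vs Tip_U: 6
The largest is 8, between Tip_W and Tip_U.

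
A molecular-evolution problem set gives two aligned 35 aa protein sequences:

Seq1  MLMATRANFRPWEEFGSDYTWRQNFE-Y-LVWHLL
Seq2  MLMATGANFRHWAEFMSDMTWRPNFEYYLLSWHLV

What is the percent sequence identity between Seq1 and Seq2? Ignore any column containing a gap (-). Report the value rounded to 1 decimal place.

Excluding the 2 gap columns leaves 33 comparable sites.
The sequences differ at positions 6 (R/G), 11 (P/H), 13 (E/A), 16 (G/M), 19 (Y/M), 23 (Q/P), 31 (V/S), 35 (L/V).
25 of the 33 comparable sites match, so the percent identity is 25/33 × 100 = 75.8%.

75.8%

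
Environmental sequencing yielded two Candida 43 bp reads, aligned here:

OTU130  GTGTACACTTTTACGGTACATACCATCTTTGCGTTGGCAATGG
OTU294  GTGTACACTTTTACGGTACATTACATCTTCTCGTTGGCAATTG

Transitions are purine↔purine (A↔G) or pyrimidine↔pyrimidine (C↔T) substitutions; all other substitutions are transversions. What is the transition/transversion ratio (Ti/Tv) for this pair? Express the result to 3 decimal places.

The sequences differ at positions 22 (A/T, transversion), 23 (C/A, transversion), 30 (T/C, transition), 31 (G/T, transversion), 42 (G/T, transversion).
Of the 5 differences, 1 transition and 4 transversions, so Ti/Tv = 1/4 = 0.250.

0.250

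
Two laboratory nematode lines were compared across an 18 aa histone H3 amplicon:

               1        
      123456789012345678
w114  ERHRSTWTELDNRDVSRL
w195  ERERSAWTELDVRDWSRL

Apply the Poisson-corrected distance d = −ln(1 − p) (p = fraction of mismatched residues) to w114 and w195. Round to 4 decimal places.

Mismatches occur at site 3 (H/E), site 6 (T/A), site 12 (N/V), site 15 (V/W).
p = 4/18 = 0.222222.
d = −ln(1 − 0.222222) = −ln(0.777778) = 0.2513.

0.2513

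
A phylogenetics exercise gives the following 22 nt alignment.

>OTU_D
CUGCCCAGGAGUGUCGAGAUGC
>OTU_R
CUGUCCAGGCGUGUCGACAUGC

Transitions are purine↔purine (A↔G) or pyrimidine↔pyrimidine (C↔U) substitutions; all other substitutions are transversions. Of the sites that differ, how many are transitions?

Differing sites — 4:C/U (Ti); 10:A/C (Tv); 18:G/C (Tv).
Of the 3 differences, 1 transition and 2 transversions, so the answer is 1.

1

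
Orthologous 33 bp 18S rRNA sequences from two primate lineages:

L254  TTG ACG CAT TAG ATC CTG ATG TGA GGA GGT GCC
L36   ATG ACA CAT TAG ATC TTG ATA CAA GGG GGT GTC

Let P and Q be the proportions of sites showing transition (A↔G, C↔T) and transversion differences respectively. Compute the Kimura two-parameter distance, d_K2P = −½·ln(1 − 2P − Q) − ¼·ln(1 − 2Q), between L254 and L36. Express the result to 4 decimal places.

Mismatches occur at site 1 (T/A, transversion), site 6 (G/A, transition), site 16 (C/T, transition), site 21 (G/A, transition), site 22 (T/C, transition), site 23 (G/A, transition), site 27 (A/G, transition), site 32 (C/T, transition).
Of the 8 differences, 7 transitions and 1 transversion over 33 sites: P = 7/33 = 0.212121, Q = 1/33 = 0.030303.
d = −0.5·ln(0.545455) − 0.25·ln(0.939394) = −0.5·(-0.606135) − 0.25·(-0.062520) = 0.3187.

0.3187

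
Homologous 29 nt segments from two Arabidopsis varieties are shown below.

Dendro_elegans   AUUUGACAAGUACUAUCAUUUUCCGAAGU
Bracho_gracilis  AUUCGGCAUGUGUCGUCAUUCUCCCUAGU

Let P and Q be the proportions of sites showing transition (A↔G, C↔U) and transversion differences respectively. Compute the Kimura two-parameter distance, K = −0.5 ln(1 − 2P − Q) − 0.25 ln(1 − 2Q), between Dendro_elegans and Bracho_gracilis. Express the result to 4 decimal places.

0.4991

Differing sites — 4:U/C (Ti); 6:A/G (Ti); 9:A/U (Tv); 12:A/G (Ti); 13:C/U (Ti); 14:U/C (Ti); 15:A/G (Ti); 21:U/C (Ti); 25:G/C (Tv); 26:A/U (Tv).
Of the 10 differences, 7 transitions and 3 transversions over 29 sites: P = 7/29 = 0.241379, Q = 3/29 = 0.103448.
d = −0.5·ln(0.413794) − 0.25·ln(0.793104) = −0.5·(-0.882387) − 0.25·(-0.231801) = 0.4991.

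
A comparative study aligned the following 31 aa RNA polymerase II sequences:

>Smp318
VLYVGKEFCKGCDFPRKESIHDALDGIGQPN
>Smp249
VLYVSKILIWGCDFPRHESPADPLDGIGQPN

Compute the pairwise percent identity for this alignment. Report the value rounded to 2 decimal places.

Differing sites — 5:G/S; 7:E/I; 8:F/L; 9:C/I; 10:K/W; 17:K/H; 20:I/P; 21:H/A; 23:A/P.
22 of the 31 sites match, so the percent identity is 22/31 × 100 = 70.97%.

70.97%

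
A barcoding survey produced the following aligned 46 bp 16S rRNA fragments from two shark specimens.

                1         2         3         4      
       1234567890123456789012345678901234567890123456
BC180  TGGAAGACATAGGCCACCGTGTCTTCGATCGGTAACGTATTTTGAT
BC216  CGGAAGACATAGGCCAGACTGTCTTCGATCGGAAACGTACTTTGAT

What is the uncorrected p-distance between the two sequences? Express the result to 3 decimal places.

Differing sites — 1:T/C; 17:C/G; 18:C/A; 19:G/C; 33:T/A; 40:T/C.
There are 6 differences over 46 sites, so p = 6/46 = 0.130.

0.130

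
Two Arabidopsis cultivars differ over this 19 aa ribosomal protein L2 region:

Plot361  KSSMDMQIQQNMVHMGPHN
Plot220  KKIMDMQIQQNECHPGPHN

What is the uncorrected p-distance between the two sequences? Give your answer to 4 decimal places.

The sequences differ at positions 2 (S/K), 3 (S/I), 12 (M/E), 13 (V/C), 15 (M/P).
There are 5 differences over 19 sites, so p = 5/19 = 0.2632.

0.2632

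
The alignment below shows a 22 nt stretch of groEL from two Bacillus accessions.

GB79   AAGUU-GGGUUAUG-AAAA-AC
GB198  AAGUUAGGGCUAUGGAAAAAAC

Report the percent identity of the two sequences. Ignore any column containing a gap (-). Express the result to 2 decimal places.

94.74%

Excluding the 3 gap columns leaves 19 comparable sites.
A single mismatch occurs at site 10 (U/C).
18 of the 19 comparable sites match, so the percent identity is 18/19 × 100 = 94.74%.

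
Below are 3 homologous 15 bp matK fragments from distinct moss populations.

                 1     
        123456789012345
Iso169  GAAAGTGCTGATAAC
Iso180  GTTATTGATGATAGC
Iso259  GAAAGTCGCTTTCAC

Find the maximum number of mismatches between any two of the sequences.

Pairwise Hamming distances:
  Iso169 vs Iso180: 5
  Iso169 vs Iso259: 6
  Iso180 vs Iso259: 10
The largest is 10, between Iso180 and Iso259.

10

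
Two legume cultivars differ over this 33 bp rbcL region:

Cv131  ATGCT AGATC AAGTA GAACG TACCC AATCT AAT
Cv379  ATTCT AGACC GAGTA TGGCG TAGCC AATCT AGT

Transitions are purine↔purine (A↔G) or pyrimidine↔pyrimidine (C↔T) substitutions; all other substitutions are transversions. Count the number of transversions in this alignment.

The sequences differ at positions 3 (G/T, transversion), 9 (T/C, transition), 11 (A/G, transition), 16 (G/T, transversion), 17 (A/G, transition), 18 (A/G, transition), 23 (C/G, transversion), 32 (A/G, transition).
Of the 8 differences, 5 transitions and 3 transversions, so the answer is 3.

3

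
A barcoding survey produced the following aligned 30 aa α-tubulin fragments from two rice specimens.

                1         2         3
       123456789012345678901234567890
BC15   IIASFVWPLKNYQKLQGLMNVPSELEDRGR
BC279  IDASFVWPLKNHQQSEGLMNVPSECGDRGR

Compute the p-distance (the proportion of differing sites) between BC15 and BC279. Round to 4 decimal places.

Mismatches occur at site 2 (I↔D), site 12 (Y↔H), site 14 (K↔Q), site 15 (L↔S), site 16 (Q↔E), site 25 (L↔C), site 26 (E↔G).
There are 7 differences over 30 sites, so p = 7/30 = 0.2333.

0.2333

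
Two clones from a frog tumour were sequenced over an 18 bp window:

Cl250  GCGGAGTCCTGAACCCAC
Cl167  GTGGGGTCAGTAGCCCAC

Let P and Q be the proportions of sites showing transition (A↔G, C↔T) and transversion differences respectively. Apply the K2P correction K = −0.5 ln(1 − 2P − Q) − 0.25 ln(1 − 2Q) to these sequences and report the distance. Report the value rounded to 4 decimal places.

Mismatches occur at site 2 (C↔T, transition), site 5 (A↔G, transition), site 9 (C↔A, transversion), site 10 (T↔G, transversion), site 11 (G↔T, transversion), site 13 (A↔G, transition).
Of the 6 differences, 3 transitions and 3 transversions over 18 sites: P = 3/18 = 0.166667, Q = 3/18 = 0.166667.
d = −0.5·ln(0.499999) − 0.25·ln(0.666666) = −0.5·(-0.693149) − 0.25·(-0.405466) = 0.4479.

0.4479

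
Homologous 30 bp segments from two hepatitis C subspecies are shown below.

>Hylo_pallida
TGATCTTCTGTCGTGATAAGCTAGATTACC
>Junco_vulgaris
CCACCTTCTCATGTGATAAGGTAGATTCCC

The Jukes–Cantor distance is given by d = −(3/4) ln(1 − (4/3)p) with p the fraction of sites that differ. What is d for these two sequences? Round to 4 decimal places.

Differing sites — 1:T/C; 2:G/C; 4:T/C; 10:G/C; 11:T/A; 12:C/T; 21:C/G; 28:A/C.
p = 8/30 = 0.266667.
d = −0.75 · ln(1 − (4/3)·0.266667) = −0.75 · ln(0.644444) = −0.75 · (-0.439367) = 0.3295.

0.3295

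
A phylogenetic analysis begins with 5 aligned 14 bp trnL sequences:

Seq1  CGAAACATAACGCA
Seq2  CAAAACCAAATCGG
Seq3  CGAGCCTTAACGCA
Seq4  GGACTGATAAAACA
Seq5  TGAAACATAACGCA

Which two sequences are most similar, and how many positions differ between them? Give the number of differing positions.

1

Pairwise Hamming distances:
  Seq1 vs Seq2: 7
  Seq1 vs Seq3: 3
  Seq1 vs Seq4: 6
  Seq1 vs Seq5: 1
  Seq2 vs Seq3: 9
  Seq2 vs Seq4: 11
  Seq2 vs Seq5: 8
  Seq3 vs Seq4: 7
  Seq3 vs Seq5: 4
  Seq4 vs Seq5: 6
The smallest is 1, between Seq1 and Seq5.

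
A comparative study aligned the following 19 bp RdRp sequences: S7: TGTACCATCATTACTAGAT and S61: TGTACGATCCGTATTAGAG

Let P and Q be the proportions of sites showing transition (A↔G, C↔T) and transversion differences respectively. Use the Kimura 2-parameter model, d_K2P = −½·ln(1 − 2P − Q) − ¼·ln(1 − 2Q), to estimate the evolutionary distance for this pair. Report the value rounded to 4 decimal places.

The sequences differ at positions 6 (C/G, transversion), 10 (A/C, transversion), 11 (T/G, transversion), 14 (C/T, transition), 19 (T/G, transversion).
Of the 5 differences, 1 transition and 4 transversions over 19 sites: P = 1/19 = 0.052632, Q = 4/19 = 0.210526.
d = −0.5·ln(0.684210) − 0.25·ln(0.578948) = −0.5·(-0.379490) − 0.25·(-0.546543) = 0.3264.

0.3264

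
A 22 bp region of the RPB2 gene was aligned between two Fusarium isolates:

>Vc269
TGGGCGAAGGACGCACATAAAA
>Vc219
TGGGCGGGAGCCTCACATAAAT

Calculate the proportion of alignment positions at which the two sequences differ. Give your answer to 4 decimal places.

0.2727

The sequences differ at positions 7 (A/G), 8 (A/G), 9 (G/A), 11 (A/C), 13 (G/T), 22 (A/T).
There are 6 differences over 22 sites, so p = 6/22 = 0.2727.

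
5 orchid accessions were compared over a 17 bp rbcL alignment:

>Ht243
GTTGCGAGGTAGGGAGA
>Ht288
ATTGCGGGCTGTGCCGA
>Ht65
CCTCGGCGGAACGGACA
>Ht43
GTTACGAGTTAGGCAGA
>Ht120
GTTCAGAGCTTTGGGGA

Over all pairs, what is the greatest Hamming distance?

Pairwise Hamming distances:
  Ht243 vs Ht288: 7
  Ht243 vs Ht65: 8
  Ht243 vs Ht43: 3
  Ht243 vs Ht120: 6
  Ht288 vs Ht65: 12
  Ht288 vs Ht43: 7
  Ht288 vs Ht120: 7
  Ht65 vs Ht43: 10
  Ht65 vs Ht120: 10
  Ht43 vs Ht120: 7
The largest is 12, between Ht288 and Ht65.

12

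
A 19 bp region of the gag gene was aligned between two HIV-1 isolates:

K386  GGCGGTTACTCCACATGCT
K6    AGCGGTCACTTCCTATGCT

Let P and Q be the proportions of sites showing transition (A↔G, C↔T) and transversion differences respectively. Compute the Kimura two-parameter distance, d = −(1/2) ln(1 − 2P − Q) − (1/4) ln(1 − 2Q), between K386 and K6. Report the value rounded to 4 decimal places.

0.3487

The sequences differ at positions 1 (G/A, transition), 7 (T/C, transition), 11 (C/T, transition), 13 (A/C, transversion), 14 (C/T, transition).
Of the 5 differences, 4 transitions and 1 transversion over 19 sites: P = 4/19 = 0.210526, Q = 1/19 = 0.052632.
d = −0.5·ln(0.526316) − 0.25·ln(0.894736) = −0.5·(-0.641853) − 0.25·(-0.111227) = 0.3487.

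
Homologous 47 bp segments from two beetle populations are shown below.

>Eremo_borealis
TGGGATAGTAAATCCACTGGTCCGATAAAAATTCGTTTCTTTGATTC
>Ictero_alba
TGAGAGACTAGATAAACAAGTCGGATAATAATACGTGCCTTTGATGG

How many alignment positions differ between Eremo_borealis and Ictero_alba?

Differing sites — 3:G/A; 6:T/G; 8:G/C; 11:A/G; 14:C/A; 15:C/A; 18:T/A; 19:G/A; 23:C/G; 29:A/T; 33:T/A; 37:T/G; 38:T/C; 46:T/G; 47:C/G.
That gives 15 mismatches out of 47 aligned sites, so the Hamming distance is 15.

15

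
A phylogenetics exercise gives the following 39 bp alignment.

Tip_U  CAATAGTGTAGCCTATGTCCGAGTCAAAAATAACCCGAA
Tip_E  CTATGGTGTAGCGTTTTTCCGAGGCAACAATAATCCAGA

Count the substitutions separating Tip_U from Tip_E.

The sequences differ at positions 2 (A/T), 5 (A/G), 13 (C/G), 15 (A/T), 17 (G/T), 24 (T/G), 28 (A/C), 34 (C/T), 37 (G/A), 38 (A/G).
That gives 10 mismatches out of 39 aligned sites, so the Hamming distance is 10.

10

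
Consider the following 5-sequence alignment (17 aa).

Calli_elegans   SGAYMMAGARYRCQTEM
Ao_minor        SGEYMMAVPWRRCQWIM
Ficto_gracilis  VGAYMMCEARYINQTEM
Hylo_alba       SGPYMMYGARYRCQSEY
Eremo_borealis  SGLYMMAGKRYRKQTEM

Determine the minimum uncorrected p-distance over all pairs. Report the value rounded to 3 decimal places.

Pairwise Hamming distances:
  Calli_elegans vs Ao_minor: 7
  Calli_elegans vs Ficto_gracilis: 5
  Calli_elegans vs Hylo_alba: 4
  Calli_elegans vs Eremo_borealis: 3
  Ao_minor vs Ficto_gracilis: 11
  Ao_minor vs Hylo_alba: 9
  Ao_minor vs Eremo_borealis: 8
  Ficto_gracilis vs Hylo_alba: 8
  Ficto_gracilis vs Eremo_borealis: 7
  Hylo_alba vs Eremo_borealis: 6
The smallest is 3 mismatches, between Calli_elegans and Eremo_borealis; p = 3/17 = 0.176.

0.176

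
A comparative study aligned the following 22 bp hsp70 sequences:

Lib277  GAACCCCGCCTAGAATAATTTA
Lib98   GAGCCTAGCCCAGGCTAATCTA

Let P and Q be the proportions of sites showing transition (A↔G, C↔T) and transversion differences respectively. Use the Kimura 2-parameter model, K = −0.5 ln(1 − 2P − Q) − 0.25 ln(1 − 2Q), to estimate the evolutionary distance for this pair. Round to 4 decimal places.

0.4444

The sequences differ at positions 3 (A/G, transition), 6 (C/T, transition), 7 (C/A, transversion), 11 (T/C, transition), 14 (A/G, transition), 15 (A/C, transversion), 20 (T/C, transition).
Of the 7 differences, 5 transitions and 2 transversions over 22 sites: P = 5/22 = 0.227273, Q = 2/22 = 0.090909.
d = −0.5·ln(0.454545) − 0.25·ln(0.818182) = −0.5·(-0.788458) − 0.25·(-0.200670) = 0.4444.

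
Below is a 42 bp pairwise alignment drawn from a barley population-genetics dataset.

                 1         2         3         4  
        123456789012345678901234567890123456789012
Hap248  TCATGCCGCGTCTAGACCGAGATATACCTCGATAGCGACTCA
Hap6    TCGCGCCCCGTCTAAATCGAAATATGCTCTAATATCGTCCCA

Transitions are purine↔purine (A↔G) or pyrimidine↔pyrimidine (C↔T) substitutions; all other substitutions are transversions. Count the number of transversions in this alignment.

3

The sequences differ at positions 3 (A/G, transition), 4 (T/C, transition), 8 (G/C, transversion), 15 (G/A, transition), 17 (C/T, transition), 21 (G/A, transition), 26 (A/G, transition), 28 (C/T, transition), 29 (T/C, transition), 30 (C/T, transition), 31 (G/A, transition), 35 (G/T, transversion), 38 (A/T, transversion), 40 (T/C, transition).
Of the 14 differences, 11 transitions and 3 transversions, so the answer is 3.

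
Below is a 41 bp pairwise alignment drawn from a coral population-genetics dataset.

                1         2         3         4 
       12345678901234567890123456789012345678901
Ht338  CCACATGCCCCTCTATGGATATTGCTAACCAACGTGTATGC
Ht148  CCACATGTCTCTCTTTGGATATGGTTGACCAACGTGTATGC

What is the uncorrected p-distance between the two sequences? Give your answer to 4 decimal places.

Differing sites — 8:C/T; 10:C/T; 15:A/T; 23:T/G; 25:C/T; 27:A/G.
There are 6 differences over 41 sites, so p = 6/41 = 0.1463.

0.1463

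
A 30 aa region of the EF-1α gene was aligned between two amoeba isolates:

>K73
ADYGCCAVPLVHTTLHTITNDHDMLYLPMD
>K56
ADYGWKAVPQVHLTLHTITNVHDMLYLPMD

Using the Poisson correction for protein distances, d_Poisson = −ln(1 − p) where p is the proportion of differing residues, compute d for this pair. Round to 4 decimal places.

The sequences differ at positions 5 (C/W), 6 (C/K), 10 (L/Q), 13 (T/L), 21 (D/V).
p = 5/30 = 0.166667.
d = −ln(1 − 0.166667) = −ln(0.833333) = 0.1823.

0.1823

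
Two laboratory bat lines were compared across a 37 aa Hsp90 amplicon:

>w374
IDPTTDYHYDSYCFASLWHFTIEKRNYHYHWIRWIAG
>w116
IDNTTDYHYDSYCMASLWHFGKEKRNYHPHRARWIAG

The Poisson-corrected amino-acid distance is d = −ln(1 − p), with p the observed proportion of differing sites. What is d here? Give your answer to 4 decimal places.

Differing sites — 3:P/N; 14:F/M; 21:T/G; 22:I/K; 29:Y/P; 31:W/R; 32:I/A.
p = 7/37 = 0.189189.
d = −ln(1 − 0.189189) = −ln(0.810811) = 0.2097.

0.2097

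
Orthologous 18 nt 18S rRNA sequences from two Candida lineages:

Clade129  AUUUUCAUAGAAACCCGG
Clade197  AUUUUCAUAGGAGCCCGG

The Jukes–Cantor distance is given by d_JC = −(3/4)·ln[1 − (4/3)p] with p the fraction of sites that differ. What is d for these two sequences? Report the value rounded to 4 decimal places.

0.1203

Differing sites — 11:A/G; 13:A/G.
p = 2/18 = 0.111111.
d = −0.75 · ln(1 − (4/3)·0.111111) = −0.75 · ln(0.851852) = −0.75 · (-0.160342) = 0.1203.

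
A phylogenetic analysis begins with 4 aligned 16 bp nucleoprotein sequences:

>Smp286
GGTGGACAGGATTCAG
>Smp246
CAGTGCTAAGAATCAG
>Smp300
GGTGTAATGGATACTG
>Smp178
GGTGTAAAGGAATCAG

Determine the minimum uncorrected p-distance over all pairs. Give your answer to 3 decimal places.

Pairwise Hamming distances:
  Smp286 vs Smp246: 8
  Smp286 vs Smp300: 5
  Smp286 vs Smp178: 3
  Smp246 vs Smp300: 12
  Smp246 vs Smp178: 8
  Smp300 vs Smp178: 4
The smallest is 3 mismatches, between Smp286 and Smp178; p = 3/16 = 0.188.

0.188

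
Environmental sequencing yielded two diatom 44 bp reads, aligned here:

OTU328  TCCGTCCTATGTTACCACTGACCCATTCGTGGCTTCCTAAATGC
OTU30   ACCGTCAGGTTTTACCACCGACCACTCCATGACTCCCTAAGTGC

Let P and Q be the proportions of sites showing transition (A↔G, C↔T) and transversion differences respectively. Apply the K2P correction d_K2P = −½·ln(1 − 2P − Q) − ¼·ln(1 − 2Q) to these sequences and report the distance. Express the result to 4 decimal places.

0.3827

Mismatches occur at site 1 (T→A, transversion), site 7 (C→A, transversion), site 8 (T→G, transversion), site 9 (A→G, transition), site 11 (G→T, transversion), site 19 (T→C, transition), site 24 (C→A, transversion), site 25 (A→C, transversion), site 27 (T→C, transition), site 29 (G→A, transition), site 32 (G→A, transition), site 35 (T→C, transition), site 41 (A→G, transition).
Of the 13 differences, 7 transitions and 6 transversions over 44 sites: P = 7/44 = 0.159091, Q = 6/44 = 0.136364.
d = −0.5·ln(0.545454) − 0.25·ln(0.727272) = −0.5·(-0.606137) − 0.25·(-0.318455) = 0.3827.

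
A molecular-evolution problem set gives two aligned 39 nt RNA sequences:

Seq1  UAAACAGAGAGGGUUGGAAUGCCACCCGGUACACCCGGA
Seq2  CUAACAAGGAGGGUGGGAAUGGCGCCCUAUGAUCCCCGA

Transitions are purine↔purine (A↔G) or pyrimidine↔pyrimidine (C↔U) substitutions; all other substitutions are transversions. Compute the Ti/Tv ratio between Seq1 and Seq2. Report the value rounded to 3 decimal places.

The sequences differ at positions 1 (U/C, transition), 2 (A/U, transversion), 7 (G/A, transition), 8 (A/G, transition), 15 (U/G, transversion), 22 (C/G, transversion), 24 (A/G, transition), 28 (G/U, transversion), 29 (G/A, transition), 31 (A/G, transition), 32 (C/A, transversion), 33 (A/U, transversion), 37 (G/C, transversion).
Of the 13 differences, 6 transitions and 7 transversions, so Ti/Tv = 6/7 = 0.857.

0.857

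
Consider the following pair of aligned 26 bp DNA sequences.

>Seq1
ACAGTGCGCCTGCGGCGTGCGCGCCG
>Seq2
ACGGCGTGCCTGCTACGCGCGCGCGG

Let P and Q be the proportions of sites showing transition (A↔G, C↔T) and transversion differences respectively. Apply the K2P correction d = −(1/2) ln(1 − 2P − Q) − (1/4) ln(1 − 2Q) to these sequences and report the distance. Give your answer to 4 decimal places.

0.3513

The sequences differ at positions 3 (A/G, transition), 5 (T/C, transition), 7 (C/T, transition), 14 (G/T, transversion), 15 (G/A, transition), 18 (T/C, transition), 25 (C/G, transversion).
Of the 7 differences, 5 transitions and 2 transversions over 26 sites: P = 5/26 = 0.192308, Q = 2/26 = 0.076923.
d = −0.5·ln(0.538461) − 0.25·ln(0.846154) = −0.5·(-0.619040) − 0.25·(-0.167054) = 0.3513.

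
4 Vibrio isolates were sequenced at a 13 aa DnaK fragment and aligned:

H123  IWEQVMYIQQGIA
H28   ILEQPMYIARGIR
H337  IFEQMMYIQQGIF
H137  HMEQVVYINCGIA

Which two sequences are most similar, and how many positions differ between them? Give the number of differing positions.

3

Pairwise Hamming distances:
  H123 vs H28: 5
  H123 vs H337: 3
  H123 vs H137: 5
  H28 vs H337: 5
  H28 vs H137: 7
  H337 vs H137: 7
The smallest is 3, between H123 and H337.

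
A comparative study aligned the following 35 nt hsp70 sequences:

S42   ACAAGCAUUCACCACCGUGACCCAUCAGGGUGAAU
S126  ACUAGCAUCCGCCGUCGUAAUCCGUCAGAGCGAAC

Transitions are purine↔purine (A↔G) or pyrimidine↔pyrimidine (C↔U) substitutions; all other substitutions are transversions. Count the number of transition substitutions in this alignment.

The sequences differ at positions 3 (A/U, transversion), 9 (U/C, transition), 11 (A/G, transition), 14 (A/G, transition), 15 (C/U, transition), 19 (G/A, transition), 21 (C/U, transition), 24 (A/G, transition), 29 (G/A, transition), 31 (U/C, transition), 35 (U/C, transition).
Of the 11 differences, 10 transitions and 1 transversion, so the answer is 10.

10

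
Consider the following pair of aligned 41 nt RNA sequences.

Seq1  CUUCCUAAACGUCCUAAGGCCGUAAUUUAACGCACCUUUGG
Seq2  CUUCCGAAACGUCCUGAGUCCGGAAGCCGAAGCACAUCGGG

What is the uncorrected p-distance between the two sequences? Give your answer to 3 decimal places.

0.293

Mismatches occur at site 6 (U/G), site 16 (A/G), site 19 (G/U), site 23 (U/G), site 26 (U/G), site 27 (U/C), site 28 (U/C), site 29 (A/G), site 31 (C/A), site 36 (C/A), site 38 (U/C), site 39 (U/G).
There are 12 differences over 41 sites, so p = 12/41 = 0.293.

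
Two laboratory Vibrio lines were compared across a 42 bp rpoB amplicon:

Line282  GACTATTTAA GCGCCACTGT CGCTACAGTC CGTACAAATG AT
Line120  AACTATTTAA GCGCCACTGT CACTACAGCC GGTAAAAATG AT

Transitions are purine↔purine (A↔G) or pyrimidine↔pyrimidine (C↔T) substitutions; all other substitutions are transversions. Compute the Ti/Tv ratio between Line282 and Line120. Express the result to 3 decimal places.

Differing sites — 1:G/A (Ti); 22:G/A (Ti); 29:T/C (Ti); 31:C/G (Tv); 35:C/A (Tv).
Of the 5 differences, 3 transitions and 2 transversions, so Ti/Tv = 3/2 = 1.500.

1.500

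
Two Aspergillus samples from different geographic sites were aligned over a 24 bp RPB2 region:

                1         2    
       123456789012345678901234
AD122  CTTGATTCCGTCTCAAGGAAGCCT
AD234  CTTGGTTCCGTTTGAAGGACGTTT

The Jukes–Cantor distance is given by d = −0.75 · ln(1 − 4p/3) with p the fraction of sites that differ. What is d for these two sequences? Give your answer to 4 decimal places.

0.3041

Differing sites — 5:A/G; 12:C/T; 14:C/G; 20:A/C; 22:C/T; 23:C/T.
p = 6/24 = 0.250000.
d = −0.75 · ln(1 − (4/3)·0.250000) = −0.75 · ln(0.666667) = −0.75 · (-0.405465) = 0.3041.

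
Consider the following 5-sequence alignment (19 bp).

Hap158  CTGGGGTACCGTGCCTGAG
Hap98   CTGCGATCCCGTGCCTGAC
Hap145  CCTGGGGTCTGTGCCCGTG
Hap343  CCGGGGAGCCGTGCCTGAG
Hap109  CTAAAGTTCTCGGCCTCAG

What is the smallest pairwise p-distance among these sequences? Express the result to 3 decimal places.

0.158

Pairwise Hamming distances:
  Hap158 vs Hap98: 4
  Hap158 vs Hap145: 7
  Hap158 vs Hap343: 3
  Hap158 vs Hap109: 8
  Hap98 vs Hap145: 10
  Hap98 vs Hap343: 6
  Hap98 vs Hap109: 10
  Hap145 vs Hap343: 6
  Hap145 vs Hap109: 10
  Hap343 vs Hap109: 10
The smallest is 3 mismatches, between Hap158 and Hap343; p = 3/19 = 0.158.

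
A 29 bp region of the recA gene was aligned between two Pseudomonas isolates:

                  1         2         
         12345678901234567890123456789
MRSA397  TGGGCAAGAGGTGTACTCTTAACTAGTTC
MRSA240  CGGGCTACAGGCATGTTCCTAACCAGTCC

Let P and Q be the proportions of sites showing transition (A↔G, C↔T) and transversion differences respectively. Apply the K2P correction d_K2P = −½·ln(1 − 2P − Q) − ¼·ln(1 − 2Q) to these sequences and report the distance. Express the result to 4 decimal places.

0.5218

The sequences differ at positions 1 (T/C, transition), 6 (A/T, transversion), 8 (G/C, transversion), 12 (T/C, transition), 13 (G/A, transition), 15 (A/G, transition), 16 (C/T, transition), 19 (T/C, transition), 24 (T/C, transition), 28 (T/C, transition).
Of the 10 differences, 8 transitions and 2 transversions over 29 sites: P = 8/29 = 0.275862, Q = 2/29 = 0.068966.
d = −0.5·ln(0.379310) − 0.25·ln(0.862068) = −0.5·(-0.969401) − 0.25·(-0.148421) = 0.5218.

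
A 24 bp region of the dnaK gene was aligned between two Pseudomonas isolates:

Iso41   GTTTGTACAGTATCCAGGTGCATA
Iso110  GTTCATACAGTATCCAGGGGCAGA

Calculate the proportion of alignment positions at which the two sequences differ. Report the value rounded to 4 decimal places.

The sequences differ at positions 4 (T/C), 5 (G/A), 19 (T/G), 23 (T/G).
There are 4 differences over 24 sites, so p = 4/24 = 0.1667.

0.1667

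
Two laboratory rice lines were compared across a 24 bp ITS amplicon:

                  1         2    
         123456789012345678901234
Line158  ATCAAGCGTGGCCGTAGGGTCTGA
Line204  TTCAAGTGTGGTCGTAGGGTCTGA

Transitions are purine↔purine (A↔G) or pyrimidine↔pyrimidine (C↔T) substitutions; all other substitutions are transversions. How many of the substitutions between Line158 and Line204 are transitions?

The sequences differ at positions 1 (A/T, transversion), 7 (C/T, transition), 12 (C/T, transition).
Of the 3 differences, 2 transitions and 1 transversion, so the answer is 2.

2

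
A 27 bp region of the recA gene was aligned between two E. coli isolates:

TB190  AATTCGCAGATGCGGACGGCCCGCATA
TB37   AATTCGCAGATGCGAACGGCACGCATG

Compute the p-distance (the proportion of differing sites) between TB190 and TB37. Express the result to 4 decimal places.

Differing sites — 15:G/A; 21:C/A; 27:A/G.
There are 3 differences over 27 sites, so p = 3/27 = 0.1111.

0.1111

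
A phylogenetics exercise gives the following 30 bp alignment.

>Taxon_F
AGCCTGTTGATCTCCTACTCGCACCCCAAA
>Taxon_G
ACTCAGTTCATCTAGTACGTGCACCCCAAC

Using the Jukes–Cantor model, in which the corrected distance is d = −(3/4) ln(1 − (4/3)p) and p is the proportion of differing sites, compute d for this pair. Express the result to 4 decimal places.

The sequences differ at positions 2 (G/C), 3 (C/T), 5 (T/A), 9 (G/C), 14 (C/A), 15 (C/G), 19 (T/G), 20 (C/T), 30 (A/C).
p = 9/30 = 0.300000.
d = −0.75 · ln(1 − (4/3)·0.300000) = −0.75 · ln(0.600000) = −0.75 · (-0.510826) = 0.3831.

0.3831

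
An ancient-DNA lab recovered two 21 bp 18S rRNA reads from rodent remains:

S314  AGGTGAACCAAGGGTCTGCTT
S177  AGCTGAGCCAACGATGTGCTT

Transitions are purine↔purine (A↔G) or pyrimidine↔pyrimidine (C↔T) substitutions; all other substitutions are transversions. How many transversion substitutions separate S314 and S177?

Mismatches occur at site 3 (G↔C, transversion), site 7 (A↔G, transition), site 12 (G↔C, transversion), site 14 (G↔A, transition), site 16 (C↔G, transversion).
Of the 5 differences, 2 transitions and 3 transversions, so the answer is 3.

3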